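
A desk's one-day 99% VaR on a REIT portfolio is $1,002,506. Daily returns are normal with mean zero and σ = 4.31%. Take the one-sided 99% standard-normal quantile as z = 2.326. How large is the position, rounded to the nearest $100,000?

$10,000,000

VaR as a fraction of value: z·σ = 2.326 × 4.31% = 10.0251%.
Position = $1,002,506 / 0.100251 = $10,000,000.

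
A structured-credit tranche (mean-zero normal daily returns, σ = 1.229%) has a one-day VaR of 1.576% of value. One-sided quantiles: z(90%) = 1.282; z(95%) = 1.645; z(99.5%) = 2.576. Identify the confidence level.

90%

Implied z = VaR/σ = 1.576 / 1.229 = 1.282.
This matches z(90%) = 1.282.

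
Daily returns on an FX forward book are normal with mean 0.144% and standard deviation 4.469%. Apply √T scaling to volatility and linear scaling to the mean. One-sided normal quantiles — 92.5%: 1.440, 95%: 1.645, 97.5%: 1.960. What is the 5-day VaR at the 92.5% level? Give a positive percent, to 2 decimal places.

σ_{5d} = 4.469% × √5 = 9.993%; μ_{5d} = 5 × 0.144% = 0.720%.
VaR = −(0.720%) + 1.440 × 9.993% = 13.670%.

13.67%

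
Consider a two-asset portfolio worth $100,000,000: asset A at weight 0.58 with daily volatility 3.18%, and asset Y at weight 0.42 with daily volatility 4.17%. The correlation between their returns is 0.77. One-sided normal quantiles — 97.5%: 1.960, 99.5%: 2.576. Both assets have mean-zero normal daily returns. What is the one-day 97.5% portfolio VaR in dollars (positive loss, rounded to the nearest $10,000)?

$6,630,000

σ_p² = 0.58²·3.18² + 0.42²·4.17² + 2·0.77·0.58·0.42·3.18·4.17 = 11.4438 (%²).
σ_p = √11.4438 = 3.383%.
VaR = 1.960 × 3.383% = 6.631%; on $100,000,000 that is $6,631,000.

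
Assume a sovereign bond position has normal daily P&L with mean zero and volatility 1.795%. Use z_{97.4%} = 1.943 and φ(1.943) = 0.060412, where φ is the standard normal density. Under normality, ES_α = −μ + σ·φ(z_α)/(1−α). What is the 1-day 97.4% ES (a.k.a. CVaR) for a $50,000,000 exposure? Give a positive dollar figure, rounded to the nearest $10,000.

$2,090,000

Tail multiplier: φ(z)/(1−α) = 0.060412 / 0.026 = 2.324.
ES = 1.795% × 2.324 = 4.172%.
On $50,000,000: 0.04172 × $50,000,000 = $2,086,000.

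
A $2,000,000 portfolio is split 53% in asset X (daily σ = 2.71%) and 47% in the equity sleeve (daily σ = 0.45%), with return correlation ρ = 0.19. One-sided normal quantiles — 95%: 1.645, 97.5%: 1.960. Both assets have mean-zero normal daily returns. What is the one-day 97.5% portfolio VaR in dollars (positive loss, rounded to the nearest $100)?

$58,400

σ_p² = 0.53²·2.71² + 0.47²·0.45² + 2·0.19·0.53·0.47·2.71·0.45 = 2.2231 (%²).
σ_p = √2.2231 = 1.491%.
VaR = 1.960 × 1.491% = 2.922%; on $2,000,000 that is $58,440.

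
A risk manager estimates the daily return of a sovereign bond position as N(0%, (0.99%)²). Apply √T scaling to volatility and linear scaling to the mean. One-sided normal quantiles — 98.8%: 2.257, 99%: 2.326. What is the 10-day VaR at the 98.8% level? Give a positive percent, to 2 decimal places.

σ_{10d} = 0.99% × √10 = 3.131%.
VaR = 2.257 × 3.131% = 7.067%.

7.07%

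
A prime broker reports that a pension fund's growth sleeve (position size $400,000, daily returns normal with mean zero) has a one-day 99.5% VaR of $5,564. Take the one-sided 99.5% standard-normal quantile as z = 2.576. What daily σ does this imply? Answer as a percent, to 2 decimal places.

0.54%

VaR as a fraction: $5,564 / $400,000 = 1.391%.
σ = VaR / z = 1.391% / 2.576 = 0.540%.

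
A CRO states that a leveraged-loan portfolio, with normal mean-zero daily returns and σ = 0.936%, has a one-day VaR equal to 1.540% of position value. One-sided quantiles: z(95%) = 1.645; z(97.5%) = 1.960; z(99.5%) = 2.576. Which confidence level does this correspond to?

95%

Implied z = VaR/σ = 1.540 / 0.936 = 1.645.
This matches z(95%) = 1.645.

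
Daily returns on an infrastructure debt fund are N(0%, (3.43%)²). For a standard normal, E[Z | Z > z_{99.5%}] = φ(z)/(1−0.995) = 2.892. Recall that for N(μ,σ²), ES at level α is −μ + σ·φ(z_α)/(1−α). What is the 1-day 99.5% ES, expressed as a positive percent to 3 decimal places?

9.920%

ES = 3.43% × 2.892 = 9.920%.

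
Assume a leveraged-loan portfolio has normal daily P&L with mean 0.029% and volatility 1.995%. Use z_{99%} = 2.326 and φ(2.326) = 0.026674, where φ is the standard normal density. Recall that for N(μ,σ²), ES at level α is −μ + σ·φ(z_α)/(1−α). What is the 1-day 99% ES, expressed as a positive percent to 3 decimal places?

Tail multiplier: φ(z)/(1−α) = 0.026674 / 0.01 = 2.667.
ES = −(0.029%) + 1.995% × 2.667 = 5.292%.

5.292%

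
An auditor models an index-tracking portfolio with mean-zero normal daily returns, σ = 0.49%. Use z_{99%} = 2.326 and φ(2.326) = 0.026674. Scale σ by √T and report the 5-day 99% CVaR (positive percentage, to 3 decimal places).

2.923%

σ_{5d} = 0.49% × √5 = 1.096%.
ES multiplier = φ(z)/(1−α) = 0.026674/0.01 = 2.667.
ES = 1.096% × 2.667 = 2.923%.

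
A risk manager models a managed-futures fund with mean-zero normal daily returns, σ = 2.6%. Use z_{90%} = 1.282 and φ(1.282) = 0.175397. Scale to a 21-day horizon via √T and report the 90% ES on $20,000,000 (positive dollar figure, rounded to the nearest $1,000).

$4,180,000

σ_{21d} = 2.6% × √21 = 11.915%.
ES multiplier = φ(z)/(1−α) = 0.175397/0.1 = 1.754.
ES = 11.915% × 1.754 = 20.899%; on $20,000,000: $4,179,800.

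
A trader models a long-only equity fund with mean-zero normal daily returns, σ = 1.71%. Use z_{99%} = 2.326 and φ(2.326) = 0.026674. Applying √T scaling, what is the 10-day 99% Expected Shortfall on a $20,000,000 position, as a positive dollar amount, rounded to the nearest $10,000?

σ_{10d} = 1.71% × √10 = 5.407%.
ES multiplier = φ(z)/(1−α) = 0.026674/0.01 = 2.667.
ES = 5.407% × 2.667 = 14.420%; on $20,000,000: $2,884,000.

$2,880,000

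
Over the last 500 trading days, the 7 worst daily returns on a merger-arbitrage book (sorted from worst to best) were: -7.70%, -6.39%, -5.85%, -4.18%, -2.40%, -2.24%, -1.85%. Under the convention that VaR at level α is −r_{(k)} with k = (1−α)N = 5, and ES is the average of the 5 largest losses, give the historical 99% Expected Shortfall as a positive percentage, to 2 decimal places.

The 5 worst returns sum to -26.52%.
ES = −(-26.52%) / 5 = 5.304% ≈ 5.30%.

5.30%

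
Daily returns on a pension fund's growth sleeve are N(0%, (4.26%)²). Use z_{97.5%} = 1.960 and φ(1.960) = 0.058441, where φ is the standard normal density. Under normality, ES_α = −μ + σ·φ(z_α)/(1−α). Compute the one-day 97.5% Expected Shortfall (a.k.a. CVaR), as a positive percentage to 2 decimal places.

9.96%

Tail multiplier: φ(z)/(1−α) = 0.058441 / 0.025 = 2.338.
ES = 4.26% × 2.338 = 9.960%.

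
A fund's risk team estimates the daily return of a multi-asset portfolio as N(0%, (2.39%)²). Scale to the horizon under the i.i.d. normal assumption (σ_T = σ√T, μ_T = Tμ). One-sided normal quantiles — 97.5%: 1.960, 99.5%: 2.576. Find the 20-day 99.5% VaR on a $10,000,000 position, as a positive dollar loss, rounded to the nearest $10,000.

σ_{20d} = 2.39% × √20 = 10.688%.
VaR = 2.576 × 10.688% = 27.532%.
On $10,000,000: 0.27532 × $10,000,000 = $2,753,200.

$2,750,000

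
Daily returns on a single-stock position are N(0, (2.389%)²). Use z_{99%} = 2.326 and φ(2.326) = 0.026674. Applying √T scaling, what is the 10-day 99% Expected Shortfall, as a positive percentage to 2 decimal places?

20.15%

σ_{10d} = 2.389% × √10 = 7.555%.
ES multiplier = φ(z)/(1−α) = 0.026674/0.01 = 2.667.
ES = 7.555% × 2.667 = 20.149%.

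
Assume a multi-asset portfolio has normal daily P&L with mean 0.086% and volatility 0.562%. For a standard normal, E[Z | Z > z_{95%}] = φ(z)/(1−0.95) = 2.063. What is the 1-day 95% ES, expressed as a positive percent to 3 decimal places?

ES = −(0.086%) + 0.562% × 2.063 = 1.073%.

1.073%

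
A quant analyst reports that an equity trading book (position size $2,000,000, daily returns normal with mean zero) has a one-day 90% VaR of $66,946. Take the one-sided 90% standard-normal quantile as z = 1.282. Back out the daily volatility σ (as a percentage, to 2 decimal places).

2.61%

VaR as a fraction: $66,946 / $2,000,000 = 3.347%.
σ = VaR / z = 3.347% / 1.282 = 2.611%.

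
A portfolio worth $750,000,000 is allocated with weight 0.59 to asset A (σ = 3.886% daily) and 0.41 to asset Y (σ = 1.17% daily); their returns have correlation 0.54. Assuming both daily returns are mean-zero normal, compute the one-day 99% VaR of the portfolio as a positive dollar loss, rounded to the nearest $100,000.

σ_p² = 0.59²·3.886² + 0.41²·1.17² + 2·0.54·0.59·0.41·3.886·1.17 = 6.6746 (%²).
σ_p = √6.6746 = 2.584%.
At 99%, z = 2.326.
VaR = 2.326 × 2.584% = 6.010%; on $750,000,000 that is $45,075,000.

$45,100,000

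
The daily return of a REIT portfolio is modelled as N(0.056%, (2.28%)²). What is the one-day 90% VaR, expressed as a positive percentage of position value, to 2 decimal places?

2.87%

At 90% one-sided, z = 1.282.
VaR = −μ + z·σ = −(0.056%) + 1.282 × 2.28% = 2.867%.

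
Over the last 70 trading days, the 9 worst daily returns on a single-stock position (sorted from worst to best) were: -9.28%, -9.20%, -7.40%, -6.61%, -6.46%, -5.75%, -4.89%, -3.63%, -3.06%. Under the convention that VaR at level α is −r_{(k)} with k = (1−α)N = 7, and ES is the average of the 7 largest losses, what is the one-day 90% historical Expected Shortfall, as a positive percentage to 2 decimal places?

The 7 worst returns sum to -49.59%.
ES = −(-49.59%) / 7 = 7.0842…% ≈ 7.08%.

7.08%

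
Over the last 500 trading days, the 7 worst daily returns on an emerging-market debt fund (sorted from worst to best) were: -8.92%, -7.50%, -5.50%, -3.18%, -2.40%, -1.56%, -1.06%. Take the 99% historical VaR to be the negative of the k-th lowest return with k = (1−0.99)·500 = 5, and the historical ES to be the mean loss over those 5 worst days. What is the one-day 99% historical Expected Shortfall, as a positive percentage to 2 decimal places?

5.50%

The 5 worst returns sum to -27.50%.
ES = −(-27.50%) / 5 = 5.5% ≈ 5.50%.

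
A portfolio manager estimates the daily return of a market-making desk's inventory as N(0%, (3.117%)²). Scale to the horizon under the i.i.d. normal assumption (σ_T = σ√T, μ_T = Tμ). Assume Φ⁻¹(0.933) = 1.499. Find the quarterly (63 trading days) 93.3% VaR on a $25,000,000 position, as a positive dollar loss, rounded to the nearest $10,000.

$9,270,000

σ_{63d} = 3.117% × √63 = 24.740%.
VaR = 1.499 × 24.740% = 37.085%.
On $25,000,000: 0.37085 × $25,000,000 = $9,271,250.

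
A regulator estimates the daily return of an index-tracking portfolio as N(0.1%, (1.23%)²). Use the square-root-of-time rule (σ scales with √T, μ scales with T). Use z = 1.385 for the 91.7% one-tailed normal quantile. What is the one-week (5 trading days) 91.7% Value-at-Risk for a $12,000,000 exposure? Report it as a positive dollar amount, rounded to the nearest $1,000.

σ_{5d} = 1.23% × √5 = 2.750%; μ_{5d} = 5 × 0.1% = 0.500%.
VaR = −(0.500%) + 1.385 × 2.750% = 3.309%.
On $12,000,000: 0.03309 × $12,000,000 = $397,080.

$397,000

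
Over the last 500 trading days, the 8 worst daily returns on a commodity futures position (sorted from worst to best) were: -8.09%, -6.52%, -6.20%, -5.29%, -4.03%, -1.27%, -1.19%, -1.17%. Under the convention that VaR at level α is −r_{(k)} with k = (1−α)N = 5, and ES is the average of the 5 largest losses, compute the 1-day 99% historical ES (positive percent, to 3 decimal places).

The 5 worst returns sum to -30.13%.
ES = −(-30.13%) / 5 = 6.026%.

6.026%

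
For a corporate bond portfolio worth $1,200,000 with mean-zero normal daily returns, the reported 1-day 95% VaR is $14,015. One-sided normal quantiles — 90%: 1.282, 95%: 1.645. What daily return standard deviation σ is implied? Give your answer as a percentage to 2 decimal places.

0.71%

VaR as a fraction: $14,015 / $1,200,000 = 1.168%.
σ = VaR / z = 1.168% / 1.645 = 0.710%.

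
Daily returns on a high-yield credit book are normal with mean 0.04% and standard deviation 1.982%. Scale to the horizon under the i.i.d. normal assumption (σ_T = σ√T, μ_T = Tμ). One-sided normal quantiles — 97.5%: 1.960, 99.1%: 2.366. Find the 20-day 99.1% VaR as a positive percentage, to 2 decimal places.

σ_{20d} = 1.982% × √20 = 8.864%; μ_{20d} = 20 × 0.04% = 0.800%.
VaR = −(0.800%) + 2.366 × 8.864% = 20.172%.

20.17%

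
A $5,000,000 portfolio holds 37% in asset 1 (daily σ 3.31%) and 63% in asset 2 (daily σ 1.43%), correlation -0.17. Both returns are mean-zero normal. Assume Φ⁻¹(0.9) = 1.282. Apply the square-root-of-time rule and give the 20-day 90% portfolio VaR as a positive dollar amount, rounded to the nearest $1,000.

$399,000

σ_p = √(0.37²·3.31² + 0.63²·1.43² + 2·-0.17·0.37·0.63·3.31·1.43) = 1.392%.
σ_{20d} = 1.392% × √20 = 6.225%.
VaR = 1.282 × 6.225% = 7.980%; on $5,000,000 that is $399,000.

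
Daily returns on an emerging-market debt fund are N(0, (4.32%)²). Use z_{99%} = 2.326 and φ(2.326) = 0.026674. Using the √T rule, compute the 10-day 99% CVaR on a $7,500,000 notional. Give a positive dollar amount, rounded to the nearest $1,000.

σ_{10d} = 4.32% × √10 = 13.661%.
ES multiplier = φ(z)/(1−α) = 0.026674/0.01 = 2.667.
ES = 13.661% × 2.667 = 36.434%; on $7,500,000: $2,732,550.

$2,733,000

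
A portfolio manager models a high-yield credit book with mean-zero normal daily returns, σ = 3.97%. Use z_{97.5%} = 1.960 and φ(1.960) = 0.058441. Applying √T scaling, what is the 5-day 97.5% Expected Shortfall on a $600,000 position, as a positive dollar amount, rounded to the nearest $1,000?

$125,000

σ_{5d} = 3.97% × √5 = 8.877%.
ES multiplier = φ(z)/(1−α) = 0.058441/0.025 = 2.338.
ES = 8.877% × 2.338 = 20.754%; on $600,000: $124,524.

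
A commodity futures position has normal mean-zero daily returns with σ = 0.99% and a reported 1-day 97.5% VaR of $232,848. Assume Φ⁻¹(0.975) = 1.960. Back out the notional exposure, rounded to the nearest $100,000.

VaR as a fraction of value: z·σ = 1.960 × 0.99% = 1.9404%.
Position = $232,848 / 0.019404 = $12,000,000.

$12,000,000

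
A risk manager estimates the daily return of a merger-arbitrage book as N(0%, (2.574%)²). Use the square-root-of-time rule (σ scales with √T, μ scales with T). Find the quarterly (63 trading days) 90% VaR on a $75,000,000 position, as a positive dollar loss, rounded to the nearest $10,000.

At 90%, z = 1.282.
σ_{63d} = 2.574% × √63 = 20.430%.
VaR = 1.282 × 20.430% = 26.191%.
On $75,000,000: 0.26191 × $75,000,000 = $19,643,250.

$19,640,000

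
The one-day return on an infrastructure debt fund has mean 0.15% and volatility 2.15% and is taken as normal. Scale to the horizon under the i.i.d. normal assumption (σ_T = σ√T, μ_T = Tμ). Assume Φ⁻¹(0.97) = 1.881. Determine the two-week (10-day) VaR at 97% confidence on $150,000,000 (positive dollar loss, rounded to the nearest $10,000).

$16,930,000

σ_{10d} = 2.15% × √10 = 6.799%; μ_{10d} = 10 × 0.15% = 1.500%.
VaR = −(1.500%) + 1.881 × 6.799% = 11.289%.
On $150,000,000: 0.11289 × $150,000,000 = $16,933,500.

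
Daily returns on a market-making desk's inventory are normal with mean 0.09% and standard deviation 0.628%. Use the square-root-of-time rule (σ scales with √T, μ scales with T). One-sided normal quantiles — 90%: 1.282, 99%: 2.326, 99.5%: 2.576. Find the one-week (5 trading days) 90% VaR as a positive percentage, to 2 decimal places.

σ_{5d} = 0.628% × √5 = 1.404%; μ_{5d} = 5 × 0.09% = 0.450%.
VaR = −(0.450%) + 1.282 × 1.404% = 1.350%.

1.35%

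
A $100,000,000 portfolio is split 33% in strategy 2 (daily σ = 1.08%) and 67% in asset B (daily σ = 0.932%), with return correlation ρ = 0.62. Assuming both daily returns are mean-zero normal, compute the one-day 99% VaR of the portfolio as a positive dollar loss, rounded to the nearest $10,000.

$2,070,000

σ_p² = 0.33²·1.08² + 0.67²·0.932² + 2·0.62·0.33·0.67·1.08·0.932 = 0.7929 (%²).
σ_p = √0.7929 = 0.890%.
At 99%, z = 2.326.
VaR = 2.326 × 0.890% = 2.070%; on $100,000,000 that is $2,070,000.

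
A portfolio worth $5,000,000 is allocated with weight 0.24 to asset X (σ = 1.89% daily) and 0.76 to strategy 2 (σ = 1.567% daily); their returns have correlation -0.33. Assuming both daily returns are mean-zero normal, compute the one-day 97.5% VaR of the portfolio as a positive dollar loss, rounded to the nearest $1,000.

σ_p² = 0.24²·1.89² + 0.76²·1.567² + 2·-0.33·0.24·0.76·1.89·1.567 = 1.2675 (%²).
σ_p = √1.2675 = 1.126%.
At 97.5%, z = 1.960.
VaR = 1.960 × 1.126% = 2.207%; on $5,000,000 that is $110,350.

$110,000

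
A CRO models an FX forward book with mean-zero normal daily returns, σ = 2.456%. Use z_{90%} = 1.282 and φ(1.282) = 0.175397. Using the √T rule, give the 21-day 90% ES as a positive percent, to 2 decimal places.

σ_{21d} = 2.456% × √21 = 11.255%.
ES multiplier = φ(z)/(1−α) = 0.175397/0.1 = 1.754.
ES = 11.255% × 1.754 = 19.741%.

19.74%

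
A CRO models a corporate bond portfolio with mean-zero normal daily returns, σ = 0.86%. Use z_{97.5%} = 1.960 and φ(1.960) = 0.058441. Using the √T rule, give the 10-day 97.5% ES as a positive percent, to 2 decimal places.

6.36%

σ_{10d} = 0.86% × √10 = 2.720%.
ES multiplier = φ(z)/(1−α) = 0.058441/0.025 = 2.338.
ES = 2.720% × 2.338 = 6.359%.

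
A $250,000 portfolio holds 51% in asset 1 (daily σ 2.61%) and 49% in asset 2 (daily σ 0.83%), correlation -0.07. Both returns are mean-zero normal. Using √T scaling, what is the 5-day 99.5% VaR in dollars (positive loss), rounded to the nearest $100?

$19,600

σ_p = √(0.51²·2.61² + 0.49²·0.83² + 2·-0.07·0.51·0.49·2.61·0.83) = 1.364%.
σ_{5d} = 1.364% × √5 = 3.050%.
z(99.5%) = 2.576.
VaR = 2.576 × 3.050% = 7.857%; on $250,000 that is $19,642.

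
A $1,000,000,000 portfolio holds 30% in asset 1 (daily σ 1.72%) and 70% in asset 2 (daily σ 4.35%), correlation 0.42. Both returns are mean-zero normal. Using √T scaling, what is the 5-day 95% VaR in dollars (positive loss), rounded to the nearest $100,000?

σ_p = √(0.3²·1.72² + 0.7²·4.35² + 2·0.42·0.3·0.7·1.72·4.35) = 3.295%.
σ_{5d} = 3.295% × √5 = 7.368%.
z(95%) = 1.645.
VaR = 1.645 × 7.368% = 12.120%; on $1,000,000,000 that is $121,200,000.

$121,200,000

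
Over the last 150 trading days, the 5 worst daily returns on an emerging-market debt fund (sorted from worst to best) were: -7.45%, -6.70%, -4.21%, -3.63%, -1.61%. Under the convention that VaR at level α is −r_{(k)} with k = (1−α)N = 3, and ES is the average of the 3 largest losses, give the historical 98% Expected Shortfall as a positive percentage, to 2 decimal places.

The 3 worst returns sum to -18.36%.
ES = −(-18.36%) / 3 = 6.12%.

6.12%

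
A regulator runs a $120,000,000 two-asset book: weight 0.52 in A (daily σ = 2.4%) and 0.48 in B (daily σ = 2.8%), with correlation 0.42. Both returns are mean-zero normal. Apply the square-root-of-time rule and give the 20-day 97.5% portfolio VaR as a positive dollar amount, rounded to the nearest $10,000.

σ_p = √(0.52²·2.4² + 0.48²·2.8² + 2·0.42·0.52·0.48·2.4·2.8) = 2.185%.
σ_{20d} = 2.185% × √20 = 9.772%.
z(97.5%) = 1.960.
VaR = 1.960 × 9.772% = 19.153%; on $120,000,000 that is $22,983,600.

$22,980,000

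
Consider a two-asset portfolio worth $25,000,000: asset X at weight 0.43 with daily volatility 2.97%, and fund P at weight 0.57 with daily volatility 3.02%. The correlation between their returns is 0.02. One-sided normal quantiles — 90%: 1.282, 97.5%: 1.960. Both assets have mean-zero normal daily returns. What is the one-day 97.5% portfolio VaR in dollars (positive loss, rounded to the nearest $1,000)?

σ_p² = 0.43²·2.97² + 0.57²·3.02² + 2·0.02·0.43·0.57·2.97·3.02 = 4.6821 (%²).
σ_p = √4.6821 = 2.164%.
VaR = 1.960 × 2.164% = 4.241%; on $25,000,000 that is $1,060,250.

$1,060,000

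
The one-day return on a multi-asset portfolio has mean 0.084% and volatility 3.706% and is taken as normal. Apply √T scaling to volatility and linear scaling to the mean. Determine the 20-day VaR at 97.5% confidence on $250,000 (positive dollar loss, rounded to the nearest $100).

At 97.5%, z = 1.960.
σ_{20d} = 3.706% × √20 = 16.574%; μ_{20d} = 20 × 0.084% = 1.680%.
VaR = −(1.680%) + 1.960 × 16.574% = 30.805%.
On $250,000: 0.30805 × $250,000 = $77,012.

$77,000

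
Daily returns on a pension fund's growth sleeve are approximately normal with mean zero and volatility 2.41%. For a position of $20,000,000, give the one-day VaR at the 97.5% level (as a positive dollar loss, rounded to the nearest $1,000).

$945,000

At 97.5% one-sided, z = 1.960.
VaR = z·σ = 1.960 × 2.41% = 4.724%.
On $20,000,000: 0.04724 × $20,000,000 = $944,800.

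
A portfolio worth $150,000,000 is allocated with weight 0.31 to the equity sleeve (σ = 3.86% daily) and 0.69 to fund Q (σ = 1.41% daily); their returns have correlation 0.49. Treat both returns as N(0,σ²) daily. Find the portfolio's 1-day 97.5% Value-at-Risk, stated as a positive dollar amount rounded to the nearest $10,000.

$5,520,000

σ_p² = 0.31²·3.86² + 0.69²·1.41² + 2·0.49·0.31·0.69·3.86·1.41 = 3.5193 (%²).
σ_p = √3.5193 = 1.876%.
At 97.5%, z = 1.960.
VaR = 1.960 × 1.876% = 3.677%; on $150,000,000 that is $5,515,500.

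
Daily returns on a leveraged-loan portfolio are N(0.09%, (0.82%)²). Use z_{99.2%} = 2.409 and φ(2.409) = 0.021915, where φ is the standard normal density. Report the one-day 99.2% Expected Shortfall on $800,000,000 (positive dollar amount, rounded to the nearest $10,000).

$17,250,000

Tail multiplier: φ(z)/(1−α) = 0.021915 / 0.008 = 2.739.
ES = −(0.09%) + 0.82% × 2.739 = 2.156%.
On $800,000,000: 0.02156 × $800,000,000 = $17,248,000.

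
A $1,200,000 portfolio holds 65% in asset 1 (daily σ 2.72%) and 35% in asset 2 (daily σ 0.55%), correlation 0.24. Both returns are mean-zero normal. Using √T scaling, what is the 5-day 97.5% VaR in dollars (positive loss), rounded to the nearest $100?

$95,900

σ_p = √(0.65²·2.72² + 0.35²·0.55² + 2·0.24·0.65·0.35·2.72·0.55) = 1.824%.
σ_{5d} = 1.824% × √5 = 4.079%.
z(97.5%) = 1.960.
VaR = 1.960 × 4.079% = 7.995%; on $1,200,000 that is $95,940.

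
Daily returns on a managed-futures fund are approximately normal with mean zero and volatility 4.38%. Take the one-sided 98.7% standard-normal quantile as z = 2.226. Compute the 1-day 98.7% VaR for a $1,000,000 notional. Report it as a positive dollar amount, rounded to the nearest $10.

VaR = z·σ = 2.226 × 4.38% = 9.750%.
On $1,000,000: 0.09750 × $1,000,000 = $97,500.

$97,500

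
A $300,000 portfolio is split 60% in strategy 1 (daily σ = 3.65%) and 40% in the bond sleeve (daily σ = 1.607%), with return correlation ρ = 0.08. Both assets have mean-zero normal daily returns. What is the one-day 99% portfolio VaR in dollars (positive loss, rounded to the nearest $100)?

σ_p² = 0.6²·3.65² + 0.4²·1.607² + 2·0.08·0.6·0.4·3.65·1.607 = 5.4345 (%²).
σ_p = √5.4345 = 2.331%.
At 99%, z = 2.326.
VaR = 2.326 × 2.331% = 5.422%; on $300,000 that is $16,266.

$16,300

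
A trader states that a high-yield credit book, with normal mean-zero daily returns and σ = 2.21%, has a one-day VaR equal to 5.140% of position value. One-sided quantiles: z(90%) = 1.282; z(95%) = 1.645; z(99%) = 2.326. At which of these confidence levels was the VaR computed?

Implied z = VaR/σ = 5.140 / 2.21 = 2.326.
This matches z(99%) = 2.326.

99%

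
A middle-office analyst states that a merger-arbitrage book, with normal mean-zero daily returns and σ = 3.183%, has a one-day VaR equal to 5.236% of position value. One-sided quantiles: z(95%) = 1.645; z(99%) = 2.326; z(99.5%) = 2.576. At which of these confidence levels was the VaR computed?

95%

Implied z = VaR/σ = 5.236 / 3.183 = 1.645.
This matches z(95%) = 1.645.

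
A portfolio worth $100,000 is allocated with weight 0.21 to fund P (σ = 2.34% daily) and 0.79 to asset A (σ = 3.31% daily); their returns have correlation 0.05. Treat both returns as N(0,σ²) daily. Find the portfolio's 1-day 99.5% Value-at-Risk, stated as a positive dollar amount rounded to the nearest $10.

$6,920

σ_p² = 0.21²·2.34² + 0.79²·3.31² + 2·0.05·0.21·0.79·2.34·3.31 = 7.2077 (%²).
σ_p = √7.2077 = 2.685%.
At 99.5%, z = 2.576.
VaR = 2.576 × 2.685% = 6.917%; on $100,000 that is $6,917.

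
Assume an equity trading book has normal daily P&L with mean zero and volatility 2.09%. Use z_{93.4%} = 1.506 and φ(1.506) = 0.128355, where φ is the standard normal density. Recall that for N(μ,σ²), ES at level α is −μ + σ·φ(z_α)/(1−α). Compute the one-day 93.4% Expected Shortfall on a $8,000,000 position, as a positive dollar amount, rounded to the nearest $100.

$325,200

Tail multiplier: φ(z)/(1−α) = 0.128355 / 0.066 = 1.945.
ES = 2.09% × 1.945 = 4.065%.
On $8,000,000: 0.04065 × $8,000,000 = $325,200.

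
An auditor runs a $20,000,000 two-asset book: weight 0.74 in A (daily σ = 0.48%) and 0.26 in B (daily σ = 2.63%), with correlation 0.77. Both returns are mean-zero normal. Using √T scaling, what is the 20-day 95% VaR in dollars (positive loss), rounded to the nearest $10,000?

σ_p = √(0.74²·0.48² + 0.26²·2.63² + 2·0.77·0.74·0.26·0.48·2.63) = 0.984%.
σ_{20d} = 0.984% × √20 = 4.401%.
z(95%) = 1.645.
VaR = 1.645 × 4.401% = 7.240%; on $20,000,000 that is $1,448,000.

$1,450,000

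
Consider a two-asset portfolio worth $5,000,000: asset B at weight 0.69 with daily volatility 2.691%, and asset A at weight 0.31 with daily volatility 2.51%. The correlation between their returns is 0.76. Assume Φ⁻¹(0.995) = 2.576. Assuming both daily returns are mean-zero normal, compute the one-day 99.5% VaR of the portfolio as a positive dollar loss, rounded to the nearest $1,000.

σ_p² = 0.69²·2.691² + 0.31²·2.51² + 2·0.76·0.69·0.31·2.691·2.51 = 6.2492 (%²).
σ_p = √6.2492 = 2.500%.
VaR = 2.576 × 2.500% = 6.440%; on $5,000,000 that is $322,000.

$322,000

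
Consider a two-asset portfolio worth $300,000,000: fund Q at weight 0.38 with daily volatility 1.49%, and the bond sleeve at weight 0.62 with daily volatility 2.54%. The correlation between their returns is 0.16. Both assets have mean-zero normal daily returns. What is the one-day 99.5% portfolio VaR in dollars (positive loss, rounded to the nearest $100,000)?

$13,600,000

σ_p² = 0.38²·1.49² + 0.62²·2.54² + 2·0.16·0.38·0.62·1.49·2.54 = 3.0859 (%²).
σ_p = √3.0859 = 1.757%.
At 99.5%, z = 2.576.
VaR = 2.576 × 1.757% = 4.526%; on $300,000,000 that is $13,578,000.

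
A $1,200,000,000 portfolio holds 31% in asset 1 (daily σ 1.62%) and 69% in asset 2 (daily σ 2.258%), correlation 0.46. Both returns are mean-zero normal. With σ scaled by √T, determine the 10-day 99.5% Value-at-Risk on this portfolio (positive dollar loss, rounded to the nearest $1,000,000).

σ_p = √(0.31²·1.62² + 0.69²·2.258² + 2·0.46·0.31·0.69·1.62·2.258) = 1.844%.
σ_{10d} = 1.844% × √10 = 5.831%.
z(99.5%) = 2.576.
VaR = 2.576 × 5.831% = 15.021%; on $1,200,000,000 that is $180,252,000.

$180,000,000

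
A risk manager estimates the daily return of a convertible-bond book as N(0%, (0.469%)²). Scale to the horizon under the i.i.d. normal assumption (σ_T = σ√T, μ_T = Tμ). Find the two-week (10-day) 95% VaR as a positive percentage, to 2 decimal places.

2.44%

At 95%, z = 1.645.
σ_{10d} = 0.469% × √10 = 1.483%.
VaR = 1.645 × 1.483% = 2.440%.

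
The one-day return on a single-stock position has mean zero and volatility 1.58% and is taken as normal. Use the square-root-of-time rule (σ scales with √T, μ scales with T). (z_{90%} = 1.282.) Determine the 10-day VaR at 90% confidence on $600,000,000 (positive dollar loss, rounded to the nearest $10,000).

$38,430,000

σ_{10d} = 1.58% × √10 = 4.996%.
VaR = 1.282 × 4.996% = 6.405%.
On $600,000,000: 0.06405 × $600,000,000 = $38,430,000.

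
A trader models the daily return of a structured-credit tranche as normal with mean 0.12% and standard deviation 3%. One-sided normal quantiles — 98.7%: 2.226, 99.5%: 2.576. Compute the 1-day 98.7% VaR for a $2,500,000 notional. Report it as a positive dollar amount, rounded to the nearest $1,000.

$164,000

VaR = −μ + z·σ = −(0.12%) + 2.226 × 3% = 6.558%.
On $2,500,000: 0.06558 × $2,500,000 = $163,950.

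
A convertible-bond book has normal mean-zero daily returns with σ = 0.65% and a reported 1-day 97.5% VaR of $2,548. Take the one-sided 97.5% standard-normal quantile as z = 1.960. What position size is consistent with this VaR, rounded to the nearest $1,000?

VaR as a fraction of value: z·σ = 1.960 × 0.65% = 1.274%.
Position = $2,548 / 0.01274 = $200,000.

$200,000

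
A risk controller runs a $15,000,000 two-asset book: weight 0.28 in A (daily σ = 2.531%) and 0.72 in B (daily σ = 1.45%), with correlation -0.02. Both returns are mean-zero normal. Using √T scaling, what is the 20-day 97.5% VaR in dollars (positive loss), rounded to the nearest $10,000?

$1,640,000

σ_p = √(0.28²·2.531² + 0.72²·1.45² + 2·-0.02·0.28·0.72·2.531·1.45) = 1.250%.
σ_{20d} = 1.250% × √20 = 5.590%.
z(97.5%) = 1.960.
VaR = 1.960 × 5.590% = 10.956%; on $15,000,000 that is $1,643,400.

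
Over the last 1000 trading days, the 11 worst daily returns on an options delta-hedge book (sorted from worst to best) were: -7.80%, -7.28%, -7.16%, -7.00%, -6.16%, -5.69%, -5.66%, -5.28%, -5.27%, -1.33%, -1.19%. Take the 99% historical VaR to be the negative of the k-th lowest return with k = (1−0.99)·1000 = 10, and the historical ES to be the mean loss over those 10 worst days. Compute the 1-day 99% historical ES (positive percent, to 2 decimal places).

The 10 worst returns sum to -58.63%.
ES = −(-58.63%) / 10 = 5.863% ≈ 5.86%.

5.86%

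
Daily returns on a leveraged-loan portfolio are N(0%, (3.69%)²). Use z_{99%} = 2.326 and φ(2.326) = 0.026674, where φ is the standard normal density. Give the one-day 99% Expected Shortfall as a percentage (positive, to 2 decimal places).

Tail multiplier: φ(z)/(1−α) = 0.026674 / 0.01 = 2.667.
ES = 3.69% × 2.667 = 9.841%.

9.84%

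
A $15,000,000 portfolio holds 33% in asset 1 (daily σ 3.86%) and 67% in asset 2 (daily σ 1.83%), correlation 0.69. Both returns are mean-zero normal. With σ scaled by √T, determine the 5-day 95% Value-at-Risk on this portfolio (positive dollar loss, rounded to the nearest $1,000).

σ_p = √(0.33²·3.86² + 0.67²·1.83² + 2·0.69·0.33·0.67·3.86·1.83) = 2.298%.
σ_{5d} = 2.298% × √5 = 5.138%.
z(95%) = 1.645.
VaR = 1.645 × 5.138% = 8.452%; on $15,000,000 that is $1,267,800.

$1,268,000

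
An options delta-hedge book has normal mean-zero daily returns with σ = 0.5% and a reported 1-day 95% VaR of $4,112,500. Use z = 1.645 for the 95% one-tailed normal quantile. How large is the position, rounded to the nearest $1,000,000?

VaR as a fraction of value: z·σ = 1.645 × 0.5% = 0.8225%.
Position = $4,112,500 / 0.008225 = $500,000,000.

$500,000,000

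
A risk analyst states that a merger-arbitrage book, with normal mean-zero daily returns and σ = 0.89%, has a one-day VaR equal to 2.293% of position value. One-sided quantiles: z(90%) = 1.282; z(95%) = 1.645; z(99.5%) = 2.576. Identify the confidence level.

99.5%

Implied z = VaR/σ = 2.293 / 0.89 = 2.576.
This matches z(99.5%) = 2.576.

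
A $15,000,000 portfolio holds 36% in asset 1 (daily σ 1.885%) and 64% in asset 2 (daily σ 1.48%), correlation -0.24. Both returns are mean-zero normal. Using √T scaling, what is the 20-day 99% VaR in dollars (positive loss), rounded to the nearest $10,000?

σ_p = √(0.36²·1.885² + 0.64²·1.48² + 2·-0.24·0.36·0.64·1.885·1.48) = 1.024%.
σ_{20d} = 1.024% × √20 = 4.579%.
z(99%) = 2.326.
VaR = 2.326 × 4.579% = 10.651%; on $15,000,000 that is $1,597,650.

$1,600,000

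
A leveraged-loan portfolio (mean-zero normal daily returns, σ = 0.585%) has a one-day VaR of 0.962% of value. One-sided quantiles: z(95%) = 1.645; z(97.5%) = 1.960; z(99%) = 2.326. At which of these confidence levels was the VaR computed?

Implied z = VaR/σ = 0.962 / 0.585 = 1.644.
This matches z(95%) = 1.645.

95%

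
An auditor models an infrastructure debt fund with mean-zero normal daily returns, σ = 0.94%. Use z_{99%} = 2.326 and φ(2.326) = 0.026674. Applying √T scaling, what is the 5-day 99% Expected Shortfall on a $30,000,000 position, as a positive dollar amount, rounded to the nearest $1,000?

σ_{5d} = 0.94% × √5 = 2.102%.
ES multiplier = φ(z)/(1−α) = 0.026674/0.01 = 2.667.
ES = 2.102% × 2.667 = 5.606%; on $30,000,000: $1,681,800.

$1,682,000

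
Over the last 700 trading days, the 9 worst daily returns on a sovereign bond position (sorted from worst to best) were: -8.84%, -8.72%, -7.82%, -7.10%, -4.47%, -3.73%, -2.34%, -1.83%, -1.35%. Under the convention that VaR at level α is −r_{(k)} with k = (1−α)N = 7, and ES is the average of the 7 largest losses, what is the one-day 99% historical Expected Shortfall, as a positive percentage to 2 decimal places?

The 7 worst returns sum to -43.02%.
ES = −(-43.02%) / 7 = 6.1457…% ≈ 6.15%.

6.15%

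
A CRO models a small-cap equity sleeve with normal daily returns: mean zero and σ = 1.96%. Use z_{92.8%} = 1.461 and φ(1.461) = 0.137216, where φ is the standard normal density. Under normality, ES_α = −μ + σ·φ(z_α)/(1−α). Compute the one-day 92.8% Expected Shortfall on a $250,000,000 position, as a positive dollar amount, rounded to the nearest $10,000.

Tail multiplier: φ(z)/(1−α) = 0.137216 / 0.072 = 1.906.
ES = 1.96% × 1.906 = 3.736%.
On $250,000,000: 0.03736 × $250,000,000 = $9,340,000.

$9,340,000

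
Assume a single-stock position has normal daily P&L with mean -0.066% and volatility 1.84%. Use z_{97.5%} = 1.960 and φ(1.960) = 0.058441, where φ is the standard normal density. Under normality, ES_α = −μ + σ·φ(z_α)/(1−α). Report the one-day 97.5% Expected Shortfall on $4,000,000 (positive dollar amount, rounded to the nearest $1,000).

Tail multiplier: φ(z)/(1−α) = 0.058441 / 0.025 = 2.338.
ES = −(-0.066%) + 1.84% × 2.338 = 4.368%.
On $4,000,000: 0.04368 × $4,000,000 = $174,720.

$175,000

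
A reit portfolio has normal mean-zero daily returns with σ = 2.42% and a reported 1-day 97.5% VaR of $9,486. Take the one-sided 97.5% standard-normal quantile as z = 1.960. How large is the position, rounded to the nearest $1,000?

$200,000

VaR as a fraction of value: z·σ = 1.960 × 2.42% = 4.7432%.
Position = $9,486 / 0.047432 = $199,992.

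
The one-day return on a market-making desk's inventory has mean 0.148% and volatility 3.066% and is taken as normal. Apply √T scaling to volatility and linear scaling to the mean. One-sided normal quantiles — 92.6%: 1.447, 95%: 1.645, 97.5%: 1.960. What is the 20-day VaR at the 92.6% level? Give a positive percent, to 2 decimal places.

16.88%

σ_{20d} = 3.066% × √20 = 13.712%; μ_{20d} = 20 × 0.148% = 2.960%.
VaR = −(2.960%) + 1.447 × 13.712% = 16.881%.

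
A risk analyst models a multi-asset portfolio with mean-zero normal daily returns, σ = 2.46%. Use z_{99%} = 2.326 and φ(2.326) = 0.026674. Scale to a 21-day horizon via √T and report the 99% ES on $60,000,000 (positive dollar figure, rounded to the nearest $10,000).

σ_{21d} = 2.46% × √21 = 11.273%.
ES multiplier = φ(z)/(1−α) = 0.026674/0.01 = 2.667.
ES = 11.273% × 2.667 = 30.065%; on $60,000,000: $18,039,000.

$18,040,000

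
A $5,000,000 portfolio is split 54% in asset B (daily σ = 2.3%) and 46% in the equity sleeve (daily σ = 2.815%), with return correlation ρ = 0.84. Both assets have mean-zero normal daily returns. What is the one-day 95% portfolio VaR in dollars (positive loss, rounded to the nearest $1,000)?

$200,000

σ_p² = 0.54²·2.3² + 0.46²·2.815² + 2·0.84·0.54·0.46·2.3·2.815 = 5.9212 (%²).
σ_p = √5.9212 = 2.433%.
At 95%, z = 1.645.
VaR = 1.645 × 2.433% = 4.002%; on $5,000,000 that is $200,100.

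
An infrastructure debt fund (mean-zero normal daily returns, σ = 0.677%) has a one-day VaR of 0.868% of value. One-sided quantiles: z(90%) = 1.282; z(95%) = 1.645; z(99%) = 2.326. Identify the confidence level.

Implied z = VaR/σ = 0.868 / 0.677 = 1.282.
This matches z(90%) = 1.282.

90%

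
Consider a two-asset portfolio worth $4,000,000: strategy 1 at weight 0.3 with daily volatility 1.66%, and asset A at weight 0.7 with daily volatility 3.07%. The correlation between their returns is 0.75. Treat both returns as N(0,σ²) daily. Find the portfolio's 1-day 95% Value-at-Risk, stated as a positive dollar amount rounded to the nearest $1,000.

σ_p² = 0.3²·1.66² + 0.7²·3.07² + 2·0.75·0.3·0.7·1.66·3.07 = 6.4715 (%²).
σ_p = √6.4715 = 2.544%.
At 95%, z = 1.645.
VaR = 1.645 × 2.544% = 4.185%; on $4,000,000 that is $167,400.

$167,000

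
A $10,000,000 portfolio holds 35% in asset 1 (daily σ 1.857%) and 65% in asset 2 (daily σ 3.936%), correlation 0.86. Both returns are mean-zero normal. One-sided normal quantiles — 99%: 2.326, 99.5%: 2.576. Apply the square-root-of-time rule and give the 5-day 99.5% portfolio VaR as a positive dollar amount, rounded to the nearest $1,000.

$1,806,000

σ_p = √(0.35²·1.857² + 0.65²·3.936² + 2·0.86·0.35·0.65·1.857·3.936) = 3.135%.
σ_{5d} = 3.135% × √5 = 7.010%.
VaR = 2.576 × 7.010% = 18.058%; on $10,000,000 that is $1,805,800.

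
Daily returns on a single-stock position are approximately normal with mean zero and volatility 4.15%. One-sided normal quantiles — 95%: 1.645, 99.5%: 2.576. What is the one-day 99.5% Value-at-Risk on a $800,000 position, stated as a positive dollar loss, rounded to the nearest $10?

VaR = z·σ = 2.576 × 4.15% = 10.690%.
On $800,000: 0.10690 × $800,000 = $85,520.

$85,520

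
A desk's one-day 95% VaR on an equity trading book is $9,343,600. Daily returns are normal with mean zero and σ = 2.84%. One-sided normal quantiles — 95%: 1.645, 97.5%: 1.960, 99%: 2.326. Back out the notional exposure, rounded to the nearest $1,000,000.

VaR as a fraction of value: z·σ = 1.645 × 2.84% = 4.6718%.
Position = $9,343,600 / 0.046718 = $200,000,000.

$200,000,000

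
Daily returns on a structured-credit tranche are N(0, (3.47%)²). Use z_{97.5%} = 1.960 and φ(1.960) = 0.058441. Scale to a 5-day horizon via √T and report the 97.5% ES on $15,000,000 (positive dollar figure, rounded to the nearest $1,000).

σ_{5d} = 3.47% × √5 = 7.759%.
ES multiplier = φ(z)/(1−α) = 0.058441/0.025 = 2.338.
ES = 7.759% × 2.338 = 18.141%; on $15,000,000: $2,721,150.

$2,721,000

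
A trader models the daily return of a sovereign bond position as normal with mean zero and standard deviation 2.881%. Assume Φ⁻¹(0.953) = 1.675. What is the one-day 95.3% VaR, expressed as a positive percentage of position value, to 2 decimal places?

4.83%

VaR = z·σ = 1.675 × 2.881% = 4.826%.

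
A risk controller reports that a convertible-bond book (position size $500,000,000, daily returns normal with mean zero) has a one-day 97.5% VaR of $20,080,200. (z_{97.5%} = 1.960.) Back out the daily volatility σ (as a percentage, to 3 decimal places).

VaR as a fraction: $20,080,200 / $500,000,000 = 4.016%.
σ = VaR / z = 4.016% / 1.960 = 2.049%.

2.049%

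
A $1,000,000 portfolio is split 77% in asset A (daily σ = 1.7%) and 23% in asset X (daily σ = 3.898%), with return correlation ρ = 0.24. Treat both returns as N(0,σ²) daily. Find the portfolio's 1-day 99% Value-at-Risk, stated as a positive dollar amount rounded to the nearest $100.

σ_p² = 0.77²·1.7² + 0.23²·3.898² + 2·0.24·0.77·0.23·1.7·3.898 = 3.0806 (%²).
σ_p = √3.0806 = 1.755%.
At 99%, z = 2.326.
VaR = 2.326 × 1.755% = 4.082%; on $1,000,000 that is $40,820.

$40,800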